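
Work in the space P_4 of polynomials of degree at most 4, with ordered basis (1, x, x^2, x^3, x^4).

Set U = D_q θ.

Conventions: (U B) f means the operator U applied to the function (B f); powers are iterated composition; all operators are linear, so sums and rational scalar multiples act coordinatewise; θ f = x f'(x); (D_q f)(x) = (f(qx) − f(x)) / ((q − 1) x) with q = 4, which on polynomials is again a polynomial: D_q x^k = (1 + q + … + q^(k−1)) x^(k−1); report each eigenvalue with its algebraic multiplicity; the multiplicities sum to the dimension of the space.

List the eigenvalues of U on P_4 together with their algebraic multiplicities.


λ = 0 (multiplicity 5)

image of 1: 0
image of x: 1
image of x^2: 10x
image of x^3: 63x^2
image of x^4: 340x^3
the matrix is upper triangular; its diagonal is (0, 0, 0, 0, 0)
for a triangular matrix the eigenvalues are the diagonal entries, with algebraic multiplicity their repetition count


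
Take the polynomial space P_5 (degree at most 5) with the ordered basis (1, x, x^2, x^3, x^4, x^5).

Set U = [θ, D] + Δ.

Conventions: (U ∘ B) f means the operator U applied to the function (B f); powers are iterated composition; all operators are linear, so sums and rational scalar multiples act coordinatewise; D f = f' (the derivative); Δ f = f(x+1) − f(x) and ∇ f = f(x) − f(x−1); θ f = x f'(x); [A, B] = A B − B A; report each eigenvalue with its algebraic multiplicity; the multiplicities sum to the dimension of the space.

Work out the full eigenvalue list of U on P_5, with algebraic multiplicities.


λ = 0 (multiplicity 6)

image of 1: 0
image of x: 0
image of x^2: 1
image of x^3: 3x + 1
image of x^4: 6x^2 + 4x + 1
image of x^5: 10x^3 + 10x^2 + 5x + 1
the matrix is upper triangular; its diagonal is (0, 0, 0, 0, 0, 0)
for a triangular matrix the eigenvalues are the diagonal entries, with algebraic multiplicity their repetition count


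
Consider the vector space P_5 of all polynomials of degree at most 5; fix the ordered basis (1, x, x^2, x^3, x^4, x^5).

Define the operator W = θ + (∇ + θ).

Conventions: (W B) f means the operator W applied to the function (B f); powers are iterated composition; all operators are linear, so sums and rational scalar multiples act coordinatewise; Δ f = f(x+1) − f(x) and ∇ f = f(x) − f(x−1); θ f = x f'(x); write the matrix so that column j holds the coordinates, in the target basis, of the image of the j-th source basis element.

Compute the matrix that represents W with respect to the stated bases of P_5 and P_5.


the matrix is [[0, 1, -1, 1, -1, 1]; [0, 2, 2, -3, 4, -5]; [0, 0, 4, 3, -6, 10]; [0, 0, 0, 6, 4, -10]; [0, 0, 0, 0, 8, 5]; [0, 0, 0, 0, 0, 10]] (rows listed top to bottom)

image of 1: 0
image of x: 2x + 1
image of x^2: 4x^2 + 2x - 1
image of x^3: 6x^3 + 3x^2 - 3x + 1
image of x^4: 8x^4 + 4x^3 - 6x^2 + 4x - 1
image of x^5: 10x^5 + 5x^4 - 10x^3 + 10x^2 - 5x + 1
each image's coordinates form column j of the matrix


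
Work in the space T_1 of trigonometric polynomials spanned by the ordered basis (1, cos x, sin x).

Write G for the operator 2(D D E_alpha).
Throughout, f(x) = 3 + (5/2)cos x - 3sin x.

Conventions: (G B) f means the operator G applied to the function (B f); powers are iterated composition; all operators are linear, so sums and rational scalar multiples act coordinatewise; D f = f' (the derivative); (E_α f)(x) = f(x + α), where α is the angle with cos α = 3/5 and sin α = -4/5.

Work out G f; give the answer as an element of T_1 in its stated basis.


E_alpha f = 3 + (39/10)cos x + (1/5)sin x
D E_alpha f = (1/5)cos x - (39/10)sin x
D D E_alpha f = -(39/10)cos x - (1/5)sin x
(2(D D E_alpha)) f = -(39/5)cos x - (2/5)sin x

the result is g(x) = -(39/5)cos x - (2/5)sin x


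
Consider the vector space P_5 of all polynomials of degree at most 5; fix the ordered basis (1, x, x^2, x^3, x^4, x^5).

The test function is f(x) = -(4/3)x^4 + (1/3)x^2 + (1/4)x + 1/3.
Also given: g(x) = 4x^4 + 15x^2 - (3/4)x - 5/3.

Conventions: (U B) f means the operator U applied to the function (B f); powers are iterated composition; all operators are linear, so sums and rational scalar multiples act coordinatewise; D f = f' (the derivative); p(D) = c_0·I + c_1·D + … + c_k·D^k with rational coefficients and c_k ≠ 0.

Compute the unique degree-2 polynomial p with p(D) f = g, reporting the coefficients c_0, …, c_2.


D^0 f = -(4/3)x^4 + (1/3)x^2 + (1/4)x + 1/3
D^1 f = -(16/3)x^3 + (2/3)x + 1/4
D^2 f = -16x^2 + 2/3
matching coefficients of g against c_0 f + c_1 Df + … from the top degree down determines the c_i
solution: c_0 = -3, c_1 = 0, c_2 = -1

p(D) = -3·I − D^2, i.e. c_0 = -3, c_1 = 0, c_2 = -1


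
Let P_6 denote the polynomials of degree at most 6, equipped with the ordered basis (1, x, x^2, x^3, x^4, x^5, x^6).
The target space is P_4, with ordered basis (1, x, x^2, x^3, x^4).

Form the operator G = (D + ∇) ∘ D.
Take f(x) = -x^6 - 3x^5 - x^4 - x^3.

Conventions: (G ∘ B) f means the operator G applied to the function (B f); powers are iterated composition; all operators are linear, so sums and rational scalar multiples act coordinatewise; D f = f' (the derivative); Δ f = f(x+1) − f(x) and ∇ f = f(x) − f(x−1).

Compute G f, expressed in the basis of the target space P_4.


g(x) = -60x^4 - 60x^3 + 6x^2 - 30x + 8

D f = -6x^5 - 15x^4 - 4x^3 - 3x^2
D D f = -30x^4 - 60x^3 - 12x^2 - 6x
∇ D f = -30x^4 + 18x^2 - 24x + 8
(D + ∇) D f = -60x^4 - 60x^3 + 6x^2 - 30x + 8


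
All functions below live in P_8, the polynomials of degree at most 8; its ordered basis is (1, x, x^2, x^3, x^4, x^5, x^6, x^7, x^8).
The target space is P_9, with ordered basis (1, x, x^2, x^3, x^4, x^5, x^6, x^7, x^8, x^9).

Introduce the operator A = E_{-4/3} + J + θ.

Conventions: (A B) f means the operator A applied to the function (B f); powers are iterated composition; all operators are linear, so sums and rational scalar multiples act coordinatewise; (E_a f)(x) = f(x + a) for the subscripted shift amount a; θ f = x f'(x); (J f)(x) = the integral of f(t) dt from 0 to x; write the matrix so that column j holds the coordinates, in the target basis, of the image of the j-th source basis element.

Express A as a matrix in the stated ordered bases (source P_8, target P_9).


the matrix is [[1, -4/3, 16/9, -64/27, 256/81, -1024/243, 4096/729, -16384/2187, 65536/6561]; [1, 2, -8/3, 16/3, -256/27, 1280/81, -2048/81, 28672/729, -131072/2187]; [0, 1/2, 3, -4, 32/3, -640/27, 1280/27, -7168/81, 114688/729]; [0, 0, 1/3, 4, -16/3, 160/9, -1280/27, 8960/81, -57344/243]; [0, 0, 0, 1/4, 5, -20/3, 80/3, -2240/27, 17920/81]; [0, 0, 0, 0, 1/5, 6, -8, 112/3, -3584/27]; [0, 0, 0, 0, 0, 1/6, 7, -28/3, 448/9]; [0, 0, 0, 0, 0, 0, 1/7, 8, -32/3]; [0, 0, 0, 0, 0, 0, 0, 1/8, 9]; [0, 0, 0, 0, 0, 0, 0, 0, 1/9]] (rows listed top to bottom)

image of 1: x + 1
image of x: (1/2)x^2 + 2x - 4/3
image of x^2: (1/3)x^3 + 3x^2 - (8/3)x + 16/9
image of x^3: (1/4)x^4 + 4x^3 - 4x^2 + (16/3)x - 64/27
image of x^4: (1/5)x^5 + 5x^4 - (16/3)x^3 + (32/3)x^2 - (256/27)x + 256/81
image of x^5: (1/6)x^6 + 6x^5 - (20/3)x^4 + (160/9)x^3 - (640/27)x^2 + (1280/81)x - 1024/243
image of x^6: (1/7)x^7 + 7x^6 - 8x^5 + (80/3)x^4 - (1280/27)x^3 + (1280/27)x^2 - (2048/81)x + 4096/729
image of x^7: (1/8)x^8 + 8x^7 - (28/3)x^6 + (112/3)x^5 - (2240/27)x^4 + (8960/81)x^3 - (7168/81)x^2 + (28672/729)x - 16384/2187
image of x^8: (1/9)x^9 + 9x^8 - (32/3)x^7 + (448/9)x^6 - (3584/27)x^5 + (17920/81)x^4 - (57344/243)x^3 + (114688/729)x^2 - (131072/2187)x + 65536/6561
each image's coordinates form column j of the matrix


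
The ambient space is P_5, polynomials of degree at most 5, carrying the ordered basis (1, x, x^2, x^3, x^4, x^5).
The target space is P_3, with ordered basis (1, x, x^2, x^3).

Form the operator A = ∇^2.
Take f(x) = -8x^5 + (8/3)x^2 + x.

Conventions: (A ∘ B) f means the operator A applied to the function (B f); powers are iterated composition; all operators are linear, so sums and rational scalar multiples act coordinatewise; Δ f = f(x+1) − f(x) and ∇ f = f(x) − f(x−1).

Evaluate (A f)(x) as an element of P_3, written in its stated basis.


g(x) = -160x^3 + 480x^2 - 560x + 736/3

∇ f = -40x^4 + 80x^3 - 80x^2 + (136/3)x - 29/3
∇ ∇ f = -160x^3 + 480x^2 - 560x + 736/3


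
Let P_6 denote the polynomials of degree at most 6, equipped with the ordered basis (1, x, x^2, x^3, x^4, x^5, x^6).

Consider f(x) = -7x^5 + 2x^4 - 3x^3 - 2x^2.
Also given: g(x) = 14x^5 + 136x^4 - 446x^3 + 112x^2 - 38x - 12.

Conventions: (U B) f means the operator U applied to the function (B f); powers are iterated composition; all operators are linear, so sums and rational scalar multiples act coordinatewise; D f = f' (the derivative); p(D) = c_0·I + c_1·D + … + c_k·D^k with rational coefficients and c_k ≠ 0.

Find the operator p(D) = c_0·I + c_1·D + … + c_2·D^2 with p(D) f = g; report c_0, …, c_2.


p(D) = -2·I − 4·D + 3·D^2, i.e. c_0 = -2, c_1 = -4, c_2 = 3

D^0 f = -7x^5 + 2x^4 - 3x^3 - 2x^2
D^1 f = -35x^4 + 8x^3 - 9x^2 - 4x
D^2 f = -140x^3 + 24x^2 - 18x - 4
matching coefficients of g against c_0 f + c_1 Df + … from the top degree down determines the c_i
solution: c_0 = -2, c_1 = -4, c_2 = 3


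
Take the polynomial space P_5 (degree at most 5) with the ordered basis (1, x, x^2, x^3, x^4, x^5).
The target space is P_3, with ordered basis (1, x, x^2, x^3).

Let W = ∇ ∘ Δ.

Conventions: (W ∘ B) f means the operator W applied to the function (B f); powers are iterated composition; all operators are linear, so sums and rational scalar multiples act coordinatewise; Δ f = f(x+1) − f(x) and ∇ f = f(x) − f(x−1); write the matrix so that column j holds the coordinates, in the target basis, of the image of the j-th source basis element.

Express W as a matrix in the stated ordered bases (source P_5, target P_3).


the matrix is [[0, 0, 2, 0, 2, 0]; [0, 0, 0, 6, 0, 10]; [0, 0, 0, 0, 12, 0]; [0, 0, 0, 0, 0, 20]] (rows listed top to bottom)

image of 1: 0
image of x: 0
image of x^2: 2
image of x^3: 6x
image of x^4: 12x^2 + 2
image of x^5: 20x^3 + 10x
each image's coordinates form column j of the matrix


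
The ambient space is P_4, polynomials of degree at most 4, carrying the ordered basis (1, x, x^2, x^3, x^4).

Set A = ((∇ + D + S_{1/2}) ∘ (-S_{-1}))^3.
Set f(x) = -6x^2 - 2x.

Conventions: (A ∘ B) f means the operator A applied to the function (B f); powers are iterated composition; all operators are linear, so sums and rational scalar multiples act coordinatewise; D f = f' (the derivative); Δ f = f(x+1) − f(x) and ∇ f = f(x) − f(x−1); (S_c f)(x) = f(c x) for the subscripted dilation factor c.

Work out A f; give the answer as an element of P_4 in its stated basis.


g(x) = (3/32)x^2 + (17/4)x - 375/8

S_{-1} f = -6x^2 + 2x
(-S_{-1}) f = 6x^2 - 2x
∇ (-S_{-1}) f = 12x - 8
D (-S_{-1}) f = 12x - 2
S_{1/2} (-S_{-1}) f = (3/2)x^2 - x
(∇ + D + S_{1/2}) (-S_{-1}) f = (3/2)x^2 + 23x - 10
S_{-1} ((∇ + D + S_{1/2}) ∘ (-S_{-1})) f = (3/2)x^2 - 23x - 10
(-S_{-1}) ((∇ + D + S_{1/2}) ∘ (-S_{-1})) f = -(3/2)x^2 + 23x + 10
∇ (-S_{-1}) ((∇ + D + S_{1/2}) ∘ (-S_{-1})) f = -3x + 49/2
D (-S_{-1}) ((∇ + D + S_{1/2}) ∘ (-S_{-1})) f = -3x + 23
S_{1/2} (-S_{-1}) ((∇ + D + S_{1/2}) ∘ (-S_{-1})) f = -(3/8)x^2 + (23/2)x + 10
(∇ + D + S_{1/2}) (-S_{-1}) ((∇ + D + S_{1/2}) ∘ (-S_{-1})) f = -(3/8)x^2 + (11/2)x + 115/2
S_{-1} ((∇ + D + S_{1/2}) ∘ (-S_{-1})) ((∇ + D + S_{1/2}) ∘ (-S_{-1})) f = -(3/8)x^2 - (11/2)x + 115/2
(-S_{-1}) ((∇ + D + S_{1/2}) ∘ (-S_{-1})) ((∇ + D + S_{1/2}) ∘ (-S_{-1})) f = (3/8)x^2 + (11/2)x - 115/2
∇ (-S_{-1}) ((∇ + D + S_{1/2}) ∘ (-S_{-1})) ((∇ + D + S_{1/2}) ∘ (-S_{-1})) f = (3/4)x + 41/8
D (-S_{-1}) ((∇ + D + S_{1/2}) ∘ (-S_{-1})) ((∇ + D + S_{1/2}) ∘ (-S_{-1})) f = (3/4)x + 11/2
S_{1/2} (-S_{-1}) ((∇ + D + S_{1/2}) ∘ (-S_{-1})) ((∇ + D + S_{1/2}) ∘ (-S_{-1})) f = (3/32)x^2 + (11/4)x - 115/2
(∇ + D + S_{1/2}) (-S_{-1}) ((∇ + D + S_{1/2}) ∘ (-S_{-1})) ((∇ + D + S_{1/2}) ∘ (-S_{-1})) f = (3/32)x^2 + (17/4)x - 375/8


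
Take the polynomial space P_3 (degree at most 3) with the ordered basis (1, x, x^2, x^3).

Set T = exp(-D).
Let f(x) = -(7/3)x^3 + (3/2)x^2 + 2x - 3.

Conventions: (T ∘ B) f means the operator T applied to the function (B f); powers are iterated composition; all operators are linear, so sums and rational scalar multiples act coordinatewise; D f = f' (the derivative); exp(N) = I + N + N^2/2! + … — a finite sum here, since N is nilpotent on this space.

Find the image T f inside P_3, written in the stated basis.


order-1 term: 7x^2 - 3x - 2
order-2 term: -7x + 3/2
order-3 term: 7/3
the series for exp(-D) f terminates at order 3
exp(-D) f = -(7/3)x^3 + (17/2)x^2 - 8x - 7/6

g(x) = -(7/3)x^3 + (17/2)x^2 - 8x - 7/6


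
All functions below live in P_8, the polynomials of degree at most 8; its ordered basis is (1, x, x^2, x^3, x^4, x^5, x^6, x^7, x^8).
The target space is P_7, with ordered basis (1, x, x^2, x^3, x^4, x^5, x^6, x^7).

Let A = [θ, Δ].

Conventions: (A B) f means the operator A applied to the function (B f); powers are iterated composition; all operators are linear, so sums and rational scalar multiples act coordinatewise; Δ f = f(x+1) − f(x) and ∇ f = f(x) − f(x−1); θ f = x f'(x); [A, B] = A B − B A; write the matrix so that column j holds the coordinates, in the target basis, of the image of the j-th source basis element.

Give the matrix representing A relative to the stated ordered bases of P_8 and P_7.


image of 1: 0
image of x: -1
image of x^2: -2x - 2
image of x^3: -3x^2 - 6x - 3
image of x^4: -4x^3 - 12x^2 - 12x - 4
image of x^5: -5x^4 - 20x^3 - 30x^2 - 20x - 5
image of x^6: -6x^5 - 30x^4 - 60x^3 - 60x^2 - 30x - 6
image of x^7: -7x^6 - 42x^5 - 105x^4 - 140x^3 - 105x^2 - 42x - 7
image of x^8: -8x^7 - 56x^6 - 168x^5 - 280x^4 - 280x^3 - 168x^2 - 56x - 8
each image's coordinates form column j of the matrix

the matrix is [[0, -1, -2, -3, -4, -5, -6, -7, -8]; [0, 0, -2, -6, -12, -20, -30, -42, -56]; [0, 0, 0, -3, -12, -30, -60, -105, -168]; [0, 0, 0, 0, -4, -20, -60, -140, -280]; [0, 0, 0, 0, 0, -5, -30, -105, -280]; [0, 0, 0, 0, 0, 0, -6, -42, -168]; [0, 0, 0, 0, 0, 0, 0, -7, -56]; [0, 0, 0, 0, 0, 0, 0, 0, -8]] (rows listed top to bottom)


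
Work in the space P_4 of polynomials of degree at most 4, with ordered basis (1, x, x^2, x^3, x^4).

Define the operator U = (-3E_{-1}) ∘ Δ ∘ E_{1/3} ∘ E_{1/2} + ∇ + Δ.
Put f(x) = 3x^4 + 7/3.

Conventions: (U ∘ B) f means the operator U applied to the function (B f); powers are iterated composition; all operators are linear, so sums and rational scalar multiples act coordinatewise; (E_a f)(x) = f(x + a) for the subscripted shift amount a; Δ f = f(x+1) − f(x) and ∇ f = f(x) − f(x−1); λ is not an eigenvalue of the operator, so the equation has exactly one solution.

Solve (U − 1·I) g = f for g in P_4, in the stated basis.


the image equals g(x) = -3x^4 + 12x^3 - 75x + 80

write g with unknown coordinates in the stated basis and equate coefficients in (U − 1·I) g = f
solving from the highest basis element down gives g = -3x^4 + 12x^3 - 75x + 80
check: U g = 12x^3 - 75x + 247/3
so U g − 1·g = 3x^4 + 7/3 = f ✓


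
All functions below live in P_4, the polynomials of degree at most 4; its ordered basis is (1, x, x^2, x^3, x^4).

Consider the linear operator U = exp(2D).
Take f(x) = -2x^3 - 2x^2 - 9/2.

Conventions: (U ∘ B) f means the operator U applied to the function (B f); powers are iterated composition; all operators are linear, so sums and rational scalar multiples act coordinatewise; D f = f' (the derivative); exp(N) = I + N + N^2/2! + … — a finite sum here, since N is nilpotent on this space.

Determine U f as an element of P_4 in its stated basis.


order-1 term: -12x^2 - 8x
order-2 term: -24x - 8
order-3 term: -16
the series for exp(2D) f terminates at order 3
exp(2D) f = -2x^3 - 14x^2 - 32x - 57/2

the result is g(x) = -2x^3 - 14x^2 - 32x - 57/2


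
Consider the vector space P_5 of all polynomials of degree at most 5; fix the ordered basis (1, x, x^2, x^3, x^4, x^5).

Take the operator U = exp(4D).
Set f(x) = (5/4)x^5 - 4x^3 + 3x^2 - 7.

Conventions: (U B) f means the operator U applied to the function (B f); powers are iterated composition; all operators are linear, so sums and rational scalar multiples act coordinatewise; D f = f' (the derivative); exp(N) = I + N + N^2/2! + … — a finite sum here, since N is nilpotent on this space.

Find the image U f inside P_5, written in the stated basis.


order-1 term: 25x^4 - 48x^2 + 24x
order-2 term: 200x^3 - 192x + 48
order-3 term: 800x^2 - 256
order-4 term: 1600x
order-5 term: 1280
the series for exp(4D) f terminates at order 5
exp(4D) f = (5/4)x^5 + 25x^4 + 196x^3 + 755x^2 + 1432x + 1065

g(x) = (5/4)x^5 + 25x^4 + 196x^3 + 755x^2 + 1432x + 1065


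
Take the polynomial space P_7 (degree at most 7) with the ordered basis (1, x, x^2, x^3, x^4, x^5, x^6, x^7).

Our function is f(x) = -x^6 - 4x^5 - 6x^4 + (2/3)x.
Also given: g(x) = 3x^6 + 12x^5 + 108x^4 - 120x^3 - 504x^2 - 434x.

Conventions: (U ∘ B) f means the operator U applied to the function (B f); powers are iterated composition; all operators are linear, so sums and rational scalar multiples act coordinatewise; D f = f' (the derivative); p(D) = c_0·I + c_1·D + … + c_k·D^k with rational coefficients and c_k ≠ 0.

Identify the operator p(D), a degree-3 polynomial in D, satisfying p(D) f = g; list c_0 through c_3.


D^0 f = -x^6 - 4x^5 - 6x^4 + (2/3)x
D^1 f = -6x^5 - 20x^4 - 24x^3 + 2/3
D^2 f = -30x^4 - 80x^3 - 72x^2
D^3 f = -120x^3 - 240x^2 - 144x
matching coefficients of g against c_0 f + c_1 Df + … from the top degree down determines the c_i
solution: c_0 = -3, c_1 = 0, c_2 = -3, c_3 = 3

p(D) = -3·I − 3·D^2 + 3·D^3, i.e. c_0 = -3, c_1 = 0, c_2 = -3, c_3 = 3


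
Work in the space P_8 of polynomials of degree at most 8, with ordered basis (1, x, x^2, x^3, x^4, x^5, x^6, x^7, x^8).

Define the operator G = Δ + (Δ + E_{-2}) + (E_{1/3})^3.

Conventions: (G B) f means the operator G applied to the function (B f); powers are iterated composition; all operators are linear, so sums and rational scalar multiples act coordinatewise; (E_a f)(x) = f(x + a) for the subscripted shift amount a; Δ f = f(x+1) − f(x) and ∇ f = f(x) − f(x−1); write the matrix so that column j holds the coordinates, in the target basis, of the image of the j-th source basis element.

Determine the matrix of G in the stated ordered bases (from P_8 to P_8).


the matrix is [[2, 1, 7, -5, 19, -29, 67, -125, 259]; [0, 2, 2, 21, -20, 95, -174, 469, -1000]; [0, 0, 2, 3, 42, -50, 285, -609, 1876]; [0, 0, 0, 2, 4, 70, -100, 665, -1624]; [0, 0, 0, 0, 2, 5, 105, -175, 1330]; [0, 0, 0, 0, 0, 2, 6, 147, -280]; [0, 0, 0, 0, 0, 0, 2, 7, 196]; [0, 0, 0, 0, 0, 0, 0, 2, 8]; [0, 0, 0, 0, 0, 0, 0, 0, 2]] (rows listed top to bottom)

image of 1: 2
image of x: 2x + 1
image of x^2: 2x^2 + 2x + 7
image of x^3: 2x^3 + 3x^2 + 21x - 5
image of x^4: 2x^4 + 4x^3 + 42x^2 - 20x + 19
image of x^5: 2x^5 + 5x^4 + 70x^3 - 50x^2 + 95x - 29
image of x^6: 2x^6 + 6x^5 + 105x^4 - 100x^3 + 285x^2 - 174x + 67
image of x^7: 2x^7 + 7x^6 + 147x^5 - 175x^4 + 665x^3 - 609x^2 + 469x - 125
image of x^8: 2x^8 + 8x^7 + 196x^6 - 280x^5 + 1330x^4 - 1624x^3 + 1876x^2 - 1000x + 259
each image's coordinates form column j of the matrix


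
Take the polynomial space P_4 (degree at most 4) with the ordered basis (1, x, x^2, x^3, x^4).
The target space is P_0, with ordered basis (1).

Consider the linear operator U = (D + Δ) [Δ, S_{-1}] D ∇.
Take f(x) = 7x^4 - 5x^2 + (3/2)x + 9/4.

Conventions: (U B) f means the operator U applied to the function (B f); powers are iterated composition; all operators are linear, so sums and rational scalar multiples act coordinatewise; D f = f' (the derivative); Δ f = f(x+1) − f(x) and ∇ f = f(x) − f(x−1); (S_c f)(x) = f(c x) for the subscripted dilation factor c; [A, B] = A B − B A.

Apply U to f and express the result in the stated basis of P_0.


∇ f = 28x^3 - 42x^2 + 18x - 1/2
D ∇ f = 84x^2 - 84x + 18
S_{-1} (D ∇) f = 84x^2 + 84x + 18
Δ S_{-1} (D ∇) f = 168x + 168
Δ (D ∇) f = 168x
S_{-1} Δ (D ∇) f = -168x
[Δ, S_{-1}] (D ∇) f = 336x + 168
D [Δ, S_{-1}] (D ∇) f = 336
Δ [Δ, S_{-1}] (D ∇) f = 336
(D + Δ) [Δ, S_{-1}] (D ∇) f = 672

g(x) = 672


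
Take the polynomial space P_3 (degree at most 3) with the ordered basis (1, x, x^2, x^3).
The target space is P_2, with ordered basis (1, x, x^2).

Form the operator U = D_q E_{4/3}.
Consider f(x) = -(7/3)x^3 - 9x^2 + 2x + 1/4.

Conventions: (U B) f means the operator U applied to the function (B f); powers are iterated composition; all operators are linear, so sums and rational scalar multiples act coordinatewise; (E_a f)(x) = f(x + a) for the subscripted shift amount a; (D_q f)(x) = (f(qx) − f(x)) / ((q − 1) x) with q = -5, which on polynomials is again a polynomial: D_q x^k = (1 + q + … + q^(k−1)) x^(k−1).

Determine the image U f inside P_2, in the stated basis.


the result is g(x) = -49x^2 + (220/3)x - 310/9

E_{4/3} f = -(7/3)x^3 - (55/3)x^2 - (310/9)x - 6031/324
D_q E_{4/3} f = -49x^2 + (220/3)x - 310/9


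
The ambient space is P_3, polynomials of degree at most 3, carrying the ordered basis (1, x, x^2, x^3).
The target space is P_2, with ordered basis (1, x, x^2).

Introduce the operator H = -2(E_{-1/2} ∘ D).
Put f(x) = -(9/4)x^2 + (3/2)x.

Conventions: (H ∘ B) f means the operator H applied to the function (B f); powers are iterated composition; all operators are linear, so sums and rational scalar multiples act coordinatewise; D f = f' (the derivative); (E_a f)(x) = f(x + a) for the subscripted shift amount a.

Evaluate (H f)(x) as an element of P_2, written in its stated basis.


D f = -(9/2)x + 3/2
E_{-1/2} D f = -(9/2)x + 15/4
(-2(E_{-1/2} ∘ D)) f = 9x - 15/2

the result is g(x) = 9x - 15/2


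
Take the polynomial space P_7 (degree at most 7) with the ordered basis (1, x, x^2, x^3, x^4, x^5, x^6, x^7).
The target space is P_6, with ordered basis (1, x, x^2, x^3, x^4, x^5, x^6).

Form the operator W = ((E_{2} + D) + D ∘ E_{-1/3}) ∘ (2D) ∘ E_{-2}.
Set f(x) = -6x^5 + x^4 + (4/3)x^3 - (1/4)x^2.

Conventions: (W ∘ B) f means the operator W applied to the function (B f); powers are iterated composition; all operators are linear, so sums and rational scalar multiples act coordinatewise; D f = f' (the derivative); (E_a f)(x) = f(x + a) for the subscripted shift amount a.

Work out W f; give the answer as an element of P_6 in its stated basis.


E_{-2} f = -6x^5 + 61x^4 - (740/3)x^3 + (1983/4)x^2 - 495x + 589/3
D E_{-2} f = -30x^4 + 244x^3 - 740x^2 + (1983/2)x - 495
(2D) E_{-2} f = -60x^4 + 488x^3 - 1480x^2 + 1983x - 990
E_{2} (2D) E_{-2} f = -60x^4 + 8x^3 + 8x^2 - x
D (2D) E_{-2} f = -240x^3 + 1464x^2 - 2960x + 1983
(E_{2} + D) (2D) E_{-2} f = -60x^4 - 232x^3 + 1472x^2 - 2961x + 1983
E_{-1/3} (2D) E_{-2} f = -60x^4 + 568x^3 - 2008x^2 + (28271/9)x - 49525/27
D E_{-1/3} (2D) E_{-2} f = -240x^3 + 1704x^2 - 4016x + 28271/9
((E_{2} + D) + D ∘ E_{-1/3}) (2D) E_{-2} f = -60x^4 - 472x^3 + 3176x^2 - 6977x + 46118/9

the result is g(x) = -60x^4 - 472x^3 + 3176x^2 - 6977x + 46118/9


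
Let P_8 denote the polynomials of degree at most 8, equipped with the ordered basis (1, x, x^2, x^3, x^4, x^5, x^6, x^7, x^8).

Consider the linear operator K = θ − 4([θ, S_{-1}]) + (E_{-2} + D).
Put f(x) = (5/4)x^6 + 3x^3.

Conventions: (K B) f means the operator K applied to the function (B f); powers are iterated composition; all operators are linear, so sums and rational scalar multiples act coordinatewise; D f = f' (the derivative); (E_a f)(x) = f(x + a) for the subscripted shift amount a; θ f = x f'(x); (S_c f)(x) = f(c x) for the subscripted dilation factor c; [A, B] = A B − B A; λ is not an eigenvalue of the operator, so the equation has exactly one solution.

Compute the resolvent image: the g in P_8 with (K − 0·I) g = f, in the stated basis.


g(x) = (5/28)x^6 + (5/28)x^5 - (55/28)x^4 + (29/7)x^3 + (31/3)x^2 - (755/21)x - 129/7

write g with unknown coordinates in the stated basis and equate coefficients in (K − 0·I) g = f
solving from the highest basis element down gives g = (5/28)x^6 + (5/28)x^5 - (55/28)x^4 + (29/7)x^3 + (31/3)x^2 - (755/21)x - 129/7
check: K g = (5/4)x^6 + 3x^3
so K g − 0·g = (5/4)x^6 + 3x^3 = f ✓


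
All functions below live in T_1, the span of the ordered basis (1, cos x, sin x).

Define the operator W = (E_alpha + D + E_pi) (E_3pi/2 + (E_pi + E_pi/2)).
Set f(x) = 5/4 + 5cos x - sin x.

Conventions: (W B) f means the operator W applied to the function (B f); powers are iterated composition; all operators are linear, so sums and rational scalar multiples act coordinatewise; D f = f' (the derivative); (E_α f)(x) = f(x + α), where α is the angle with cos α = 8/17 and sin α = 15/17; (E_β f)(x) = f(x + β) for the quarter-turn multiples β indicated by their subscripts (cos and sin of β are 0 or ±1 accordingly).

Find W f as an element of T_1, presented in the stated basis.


the result is g(x) = 15/2 + (77/17)cos x + (151/17)sin x

E_3pi/2 f = 5/4 + cos x + 5sin x
E_pi f = 5/4 - 5cos x + sin x
E_pi/2 f = 5/4 - cos x - 5sin x
(E_pi + E_pi/2) f = 5/2 - 6cos x - 4sin x
(E_3pi/2 + (E_pi + E_pi/2)) f = 15/4 - 5cos x + sin x
E_alpha (E_3pi/2 + (E_pi + E_pi/2)) f = 15/4 - (25/17)cos x + (83/17)sin x
D (E_3pi/2 + (E_pi + E_pi/2)) f = cos x + 5sin x
E_pi (E_3pi/2 + (E_pi + E_pi/2)) f = 15/4 + 5cos x - sin x
(E_alpha + D + E_pi) (E_3pi/2 + (E_pi + E_pi/2)) f = 15/2 + (77/17)cos x + (151/17)sin x


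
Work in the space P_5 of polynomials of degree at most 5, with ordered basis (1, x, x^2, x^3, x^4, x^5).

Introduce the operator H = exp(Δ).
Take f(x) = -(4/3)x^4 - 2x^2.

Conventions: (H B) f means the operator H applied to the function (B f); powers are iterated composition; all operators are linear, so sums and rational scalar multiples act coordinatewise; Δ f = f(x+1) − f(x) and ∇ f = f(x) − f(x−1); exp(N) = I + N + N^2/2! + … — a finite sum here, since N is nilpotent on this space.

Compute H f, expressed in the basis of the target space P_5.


g(x) = -(4/3)x^4 - (16/3)x^3 - 18x^2 - (92/3)x - 24

order-1 term: -(16/3)x^3 - 8x^2 - (28/3)x - 10/3
order-2 term: -8x^2 - 16x - 34/3
order-3 term: -(16/3)x - 8
order-4 term: -4/3
the series for exp(Δ) f terminates at order 4
exp(Δ) f = -(4/3)x^4 - (16/3)x^3 - 18x^2 - (92/3)x - 24


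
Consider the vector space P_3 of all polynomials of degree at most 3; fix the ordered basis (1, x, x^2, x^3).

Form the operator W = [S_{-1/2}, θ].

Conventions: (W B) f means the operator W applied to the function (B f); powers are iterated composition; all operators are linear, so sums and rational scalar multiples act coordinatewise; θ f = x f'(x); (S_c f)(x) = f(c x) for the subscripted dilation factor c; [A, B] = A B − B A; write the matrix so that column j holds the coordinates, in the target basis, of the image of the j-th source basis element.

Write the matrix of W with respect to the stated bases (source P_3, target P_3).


the matrix is [[0, 0, 0, 0]; [0, 0, 0, 0]; [0, 0, 0, 0]; [0, 0, 0, 0]] (rows listed top to bottom)

image of 1: 0
image of x: 0
image of x^2: 0
image of x^3: 0
each image's coordinates form column j of the matrix


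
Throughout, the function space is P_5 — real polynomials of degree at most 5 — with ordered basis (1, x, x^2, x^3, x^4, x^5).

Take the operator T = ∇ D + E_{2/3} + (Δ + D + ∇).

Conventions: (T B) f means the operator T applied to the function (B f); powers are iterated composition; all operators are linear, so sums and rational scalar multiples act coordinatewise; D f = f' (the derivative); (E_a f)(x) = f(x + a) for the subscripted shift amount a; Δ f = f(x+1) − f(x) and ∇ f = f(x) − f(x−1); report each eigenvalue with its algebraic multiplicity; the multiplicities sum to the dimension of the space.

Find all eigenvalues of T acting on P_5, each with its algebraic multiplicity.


image of 1: 1
image of x: x + 11/3
image of x^2: x^2 + (22/3)x + 22/9
image of x^3: x^3 + 11x^2 + (22/3)x - 19/27
image of x^4: x^4 + (44/3)x^3 + (44/3)x^2 - (76/27)x + 340/81
image of x^5: x^5 + (55/3)x^4 + (220/9)x^3 - (190/27)x^2 + (1700/81)x - 697/243
the matrix is upper triangular; its diagonal is (1, 1, 1, 1, 1, 1)
for a triangular matrix the eigenvalues are the diagonal entries, with algebraic multiplicity their repetition count

λ = 1 (multiplicity 6)


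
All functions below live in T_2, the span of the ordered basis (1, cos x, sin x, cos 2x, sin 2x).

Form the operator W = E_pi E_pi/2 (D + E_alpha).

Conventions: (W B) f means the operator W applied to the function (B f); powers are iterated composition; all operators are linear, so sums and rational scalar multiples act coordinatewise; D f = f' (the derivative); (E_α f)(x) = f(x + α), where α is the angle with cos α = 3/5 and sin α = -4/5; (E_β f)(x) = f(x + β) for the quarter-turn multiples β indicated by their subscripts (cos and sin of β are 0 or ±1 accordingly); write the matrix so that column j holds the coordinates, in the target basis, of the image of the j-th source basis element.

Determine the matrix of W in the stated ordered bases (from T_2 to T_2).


image of 1: 1
image of cos x: (1/5)cos x + (3/5)sin x
image of sin x: -(3/5)cos x + (1/5)sin x
image of cos 2x: (7/25)cos 2x + (26/25)sin 2x
image of sin 2x: -(26/25)cos 2x + (7/25)sin 2x
each image's coordinates form column j of the matrix

the matrix is [[1, 0, 0, 0, 0]; [0, 1/5, -3/5, 0, 0]; [0, 3/5, 1/5, 0, 0]; [0, 0, 0, 7/25, -26/25]; [0, 0, 0, 26/25, 7/25]] (rows listed top to bottom)


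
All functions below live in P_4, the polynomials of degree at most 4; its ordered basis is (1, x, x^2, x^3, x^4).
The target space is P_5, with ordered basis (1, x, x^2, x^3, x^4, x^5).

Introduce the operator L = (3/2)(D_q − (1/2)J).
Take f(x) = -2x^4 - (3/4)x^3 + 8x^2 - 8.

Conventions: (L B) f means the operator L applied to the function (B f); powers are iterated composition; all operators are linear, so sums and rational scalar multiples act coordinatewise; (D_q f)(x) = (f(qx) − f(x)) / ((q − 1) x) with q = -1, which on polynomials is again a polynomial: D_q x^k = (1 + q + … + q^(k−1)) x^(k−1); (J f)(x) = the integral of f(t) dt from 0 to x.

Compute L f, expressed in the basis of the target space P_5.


g(x) = (3/10)x^5 + (9/64)x^4 - 2x^3 - (9/8)x^2 + 6x

D_q f = -(3/4)x^2
J f = -(2/5)x^5 - (3/16)x^4 + (8/3)x^3 - 8x
(-(1/2)J) f = (1/5)x^5 + (3/32)x^4 - (4/3)x^3 + 4x
(D_q − (1/2)J) f = (1/5)x^5 + (3/32)x^4 - (4/3)x^3 - (3/4)x^2 + 4x
((3/2)(D_q − (1/2)J)) f = (3/10)x^5 + (9/64)x^4 - 2x^3 - (9/8)x^2 + 6x


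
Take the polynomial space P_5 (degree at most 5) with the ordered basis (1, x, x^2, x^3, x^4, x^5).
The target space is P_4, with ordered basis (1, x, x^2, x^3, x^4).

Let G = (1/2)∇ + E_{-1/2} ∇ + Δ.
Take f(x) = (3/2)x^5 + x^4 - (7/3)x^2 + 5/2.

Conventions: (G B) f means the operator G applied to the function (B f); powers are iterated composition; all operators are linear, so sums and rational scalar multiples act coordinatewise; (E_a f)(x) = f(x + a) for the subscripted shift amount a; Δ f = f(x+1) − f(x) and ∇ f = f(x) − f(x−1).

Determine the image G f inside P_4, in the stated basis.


the result is g(x) = (75/4)x^4 - (25/2)x^3 + (249/4)x^2 - (317/12)x + 403/32

∇ f = (15/2)x^4 - 11x^3 + 9x^2 - (49/6)x + 17/6
((1/2)∇) f = (15/4)x^4 - (11/2)x^3 + (9/2)x^2 - (49/12)x + 17/12
∇ f = (15/2)x^4 - 11x^3 + 9x^2 - (49/6)x + 17/6
E_{-1/2} ∇ f = (15/2)x^4 - 26x^3 + (147/4)x^2 - (175/6)x + 1057/96
Δ f = (15/2)x^4 + 19x^3 + 21x^2 + (41/6)x + 1/6
((1/2)∇ + E_{-1/2} ∇ + Δ) f = (75/4)x^4 - (25/2)x^3 + (249/4)x^2 - (317/12)x + 403/32


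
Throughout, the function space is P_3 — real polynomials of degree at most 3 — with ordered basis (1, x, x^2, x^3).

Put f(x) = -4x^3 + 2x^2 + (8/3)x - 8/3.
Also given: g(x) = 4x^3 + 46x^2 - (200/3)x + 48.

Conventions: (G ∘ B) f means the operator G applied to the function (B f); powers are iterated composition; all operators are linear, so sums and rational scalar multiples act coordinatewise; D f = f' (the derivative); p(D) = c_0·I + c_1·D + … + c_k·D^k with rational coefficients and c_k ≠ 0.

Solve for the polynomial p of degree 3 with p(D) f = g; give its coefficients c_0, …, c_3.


D^0 f = -4x^3 + 2x^2 + (8/3)x - 8/3
D^1 f = -12x^2 + 4x + 8/3
D^2 f = -24x + 4
D^3 f = -24
matching coefficients of g against c_0 f + c_1 Df + … from the top degree down determines the c_i
solution: c_0 = -1, c_1 = -4, c_2 = 2, c_3 = -2

p(D) = -I − 4·D + 2·D^2 − 2·D^3, i.e. c_0 = -1, c_1 = -4, c_2 = 2, c_3 = -2


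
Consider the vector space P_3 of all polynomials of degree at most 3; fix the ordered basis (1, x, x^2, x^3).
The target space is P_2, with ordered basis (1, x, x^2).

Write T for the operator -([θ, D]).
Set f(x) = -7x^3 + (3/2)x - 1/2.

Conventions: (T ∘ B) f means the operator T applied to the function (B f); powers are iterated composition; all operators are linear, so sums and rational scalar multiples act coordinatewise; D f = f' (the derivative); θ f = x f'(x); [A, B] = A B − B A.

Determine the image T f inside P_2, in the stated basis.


the result is g(x) = -21x^2 + 3/2

D f = -21x^2 + 3/2
θ D f = -42x^2
θ f = -21x^3 + (3/2)x
D θ f = -63x^2 + 3/2
[θ, D] f = 21x^2 - 3/2
(-([θ, D])) f = -21x^2 + 3/2


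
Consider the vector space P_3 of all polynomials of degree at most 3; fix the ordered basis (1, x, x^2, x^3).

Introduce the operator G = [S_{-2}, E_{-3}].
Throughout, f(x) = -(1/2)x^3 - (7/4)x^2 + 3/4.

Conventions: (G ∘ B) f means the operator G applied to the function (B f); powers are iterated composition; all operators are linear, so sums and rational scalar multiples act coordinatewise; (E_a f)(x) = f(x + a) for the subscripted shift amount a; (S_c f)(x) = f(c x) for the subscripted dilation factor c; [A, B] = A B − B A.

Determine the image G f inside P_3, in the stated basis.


the image equals g(x) = 54x^2 - 144x + 675/4

E_{-3} f = -(1/2)x^3 + (11/4)x^2 - 3x - 3/2
S_{-2} E_{-3} f = 4x^3 + 11x^2 + 6x - 3/2
S_{-2} f = 4x^3 - 7x^2 + 3/4
E_{-3} S_{-2} f = 4x^3 - 43x^2 + 150x - 681/4
[S_{-2}, E_{-3}] f = 54x^2 - 144x + 675/4


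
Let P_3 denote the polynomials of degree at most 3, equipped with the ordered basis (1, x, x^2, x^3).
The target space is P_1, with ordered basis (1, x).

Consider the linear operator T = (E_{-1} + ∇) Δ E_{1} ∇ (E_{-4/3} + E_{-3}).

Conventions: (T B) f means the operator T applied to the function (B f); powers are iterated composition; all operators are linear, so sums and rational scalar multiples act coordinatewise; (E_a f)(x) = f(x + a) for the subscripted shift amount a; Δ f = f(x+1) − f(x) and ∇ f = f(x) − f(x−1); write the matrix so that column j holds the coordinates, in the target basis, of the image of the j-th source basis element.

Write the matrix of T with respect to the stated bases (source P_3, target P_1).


image of 1: 0
image of x: 0
image of x^2: 4
image of x^3: 12x - 14
each image's coordinates form column j of the matrix

the matrix is [[0, 0, 4, -14]; [0, 0, 0, 12]] (rows listed top to bottom)


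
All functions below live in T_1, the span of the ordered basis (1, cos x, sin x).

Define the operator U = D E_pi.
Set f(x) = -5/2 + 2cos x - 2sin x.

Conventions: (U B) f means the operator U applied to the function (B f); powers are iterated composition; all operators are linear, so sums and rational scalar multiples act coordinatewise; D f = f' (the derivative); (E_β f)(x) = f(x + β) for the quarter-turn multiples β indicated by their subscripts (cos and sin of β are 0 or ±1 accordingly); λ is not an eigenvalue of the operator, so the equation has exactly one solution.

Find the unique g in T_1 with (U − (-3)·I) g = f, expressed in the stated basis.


write g with unknown coordinates in the stated basis and equate coefficients in (U − (-3)·I) g = f
solving from the highest basis element down gives g = -5/6 + (2/5)cos x - (4/5)sin x
check: U g = (4/5)cos x + (2/5)sin x
so U g − (-3)·g = -5/2 + 2cos x - 2sin x = f ✓

the result is g(x) = -5/6 + (2/5)cos x - (4/5)sin x


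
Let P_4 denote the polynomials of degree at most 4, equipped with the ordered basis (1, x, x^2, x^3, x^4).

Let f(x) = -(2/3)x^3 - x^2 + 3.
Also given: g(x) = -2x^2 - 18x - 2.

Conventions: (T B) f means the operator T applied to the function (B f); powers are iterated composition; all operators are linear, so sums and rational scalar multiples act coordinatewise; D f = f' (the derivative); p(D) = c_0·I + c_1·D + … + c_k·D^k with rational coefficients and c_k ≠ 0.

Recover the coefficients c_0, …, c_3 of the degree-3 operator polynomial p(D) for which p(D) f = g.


c_0 = 0, c_1 = 1, c_2 = 4, c_3 = -3/2

D^0 f = -(2/3)x^3 - x^2 + 3
D^1 f = -2x^2 - 2x
D^2 f = -4x - 2
D^3 f = -4
matching coefficients of g against c_0 f + c_1 Df + … from the top degree down determines the c_i
solution: c_0 = 0, c_1 = 1, c_2 = 4, c_3 = -3/2


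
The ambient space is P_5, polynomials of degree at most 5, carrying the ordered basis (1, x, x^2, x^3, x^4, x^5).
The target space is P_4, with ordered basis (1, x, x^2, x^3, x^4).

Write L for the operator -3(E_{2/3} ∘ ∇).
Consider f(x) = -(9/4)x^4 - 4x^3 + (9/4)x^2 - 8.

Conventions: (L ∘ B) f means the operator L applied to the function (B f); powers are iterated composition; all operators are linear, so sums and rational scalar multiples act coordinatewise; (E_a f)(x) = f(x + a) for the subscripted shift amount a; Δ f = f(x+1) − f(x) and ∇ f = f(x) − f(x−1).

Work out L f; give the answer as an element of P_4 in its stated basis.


the result is g(x) = 27x^3 + (99/2)x^2 + (15/2)x + 3

∇ f = -9x^3 + (3/2)x^2 + (15/2)x - 4
E_{2/3} ∇ f = -9x^3 - (33/2)x^2 - (5/2)x - 1
(-3(E_{2/3} ∘ ∇)) f = 27x^3 + (99/2)x^2 + (15/2)x + 3


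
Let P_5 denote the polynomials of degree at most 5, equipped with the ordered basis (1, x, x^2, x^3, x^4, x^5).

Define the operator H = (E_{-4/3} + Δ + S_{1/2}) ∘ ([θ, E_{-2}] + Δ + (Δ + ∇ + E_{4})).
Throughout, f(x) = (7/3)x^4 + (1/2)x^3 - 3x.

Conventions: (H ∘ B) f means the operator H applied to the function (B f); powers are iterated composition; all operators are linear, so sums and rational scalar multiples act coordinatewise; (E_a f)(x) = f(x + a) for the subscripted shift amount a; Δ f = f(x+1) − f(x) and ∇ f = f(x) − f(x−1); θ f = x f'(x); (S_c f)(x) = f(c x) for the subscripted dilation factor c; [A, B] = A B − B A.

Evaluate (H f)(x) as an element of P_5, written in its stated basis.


E_{-2} f = (7/3)x^4 - (109/6)x^3 + 53x^2 - (215/3)x + 118/3
θ E_{-2} f = (28/3)x^4 - (109/2)x^3 + 106x^2 - (215/3)x
θ f = (28/3)x^4 + (3/2)x^3 - 3x
E_{-2} θ f = (28/3)x^4 - (439/6)x^3 + 215x^2 - (851/3)x + 430/3
[θ, E_{-2}] f = (56/3)x^3 - 109x^2 + 212x - 430/3
Δ f = (28/3)x^3 + (31/2)x^2 + (65/6)x - 1/6
Δ f = (28/3)x^3 + (31/2)x^2 + (65/6)x - 1/6
∇ f = (28/3)x^3 - (25/2)x^2 + (47/6)x - 29/6
E_{4} f = (7/3)x^4 + (227/6)x^3 + 230x^2 + (1855/3)x + 1852/3
(Δ + ∇ + E_{4}) f = (7/3)x^4 + (113/2)x^3 + 233x^2 + 637x + 1837/3
([θ, E_{-2}] + Δ + (Δ + ∇ + E_{4})) f = (7/3)x^4 + (169/2)x^3 + (279/2)x^2 + (5159/6)x + 2813/6
E_{-4/3} ([θ, E_{-2}] + Δ + (Δ + ∇ + E_{4})) f = (7/3)x^4 + (1297/18)x^3 - (3125/18)x^2 + (148453/162)x - 302551/486
Δ ([θ, E_{-2}] + Δ + (Δ + ∇ + E_{4})) f = (28/3)x^3 + (535/2)x^2 + (3251/6)x + 6517/6
S_{1/2} ([θ, E_{-2}] + Δ + (Δ + ∇ + E_{4})) f = (7/48)x^4 + (169/16)x^3 + (279/8)x^2 + (5159/12)x + 2813/6
(E_{-4/3} + Δ + S_{1/2}) ([θ, E_{-2}] + Δ + (Δ + ∇ + E_{4})) f = (119/48)x^4 + (13241/144)x^3 + (9271/72)x^2 + (611753/324)x + 453179/486

the image equals g(x) = (119/48)x^4 + (13241/144)x^3 + (9271/72)x^2 + (611753/324)x + 453179/486


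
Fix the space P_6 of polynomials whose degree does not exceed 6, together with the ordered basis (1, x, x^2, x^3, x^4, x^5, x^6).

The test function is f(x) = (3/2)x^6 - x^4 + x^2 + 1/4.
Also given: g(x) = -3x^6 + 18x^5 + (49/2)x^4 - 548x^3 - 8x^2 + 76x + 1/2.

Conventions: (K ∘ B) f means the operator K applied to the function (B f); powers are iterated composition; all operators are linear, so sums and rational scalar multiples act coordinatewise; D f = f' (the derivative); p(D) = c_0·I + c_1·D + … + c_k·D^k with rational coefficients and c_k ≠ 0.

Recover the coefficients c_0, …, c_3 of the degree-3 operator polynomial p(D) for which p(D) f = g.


c_0 = -2, c_1 = 2, c_2 = 1/2, c_3 = -3

D^0 f = (3/2)x^6 - x^4 + x^2 + 1/4
D^1 f = 9x^5 - 4x^3 + 2x
D^2 f = 45x^4 - 12x^2 + 2
D^3 f = 180x^3 - 24x
matching coefficients of g against c_0 f + c_1 Df + … from the top degree down determines the c_i
solution: c_0 = -2, c_1 = 2, c_2 = 1/2, c_3 = -3
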